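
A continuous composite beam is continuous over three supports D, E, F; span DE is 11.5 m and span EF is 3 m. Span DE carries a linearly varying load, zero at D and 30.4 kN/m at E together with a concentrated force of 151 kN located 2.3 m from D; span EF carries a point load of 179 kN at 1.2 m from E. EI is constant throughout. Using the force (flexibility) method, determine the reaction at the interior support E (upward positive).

Release continuity at E by inserting a hinge; the redundant is the internal moment M_E. The primary structure is two simply-supported spans DE and EF.
Discontinuity in slope at E on the released structure — sum the simple-span end rotations:
  span DE: triangular load, peak 30.4: w₀L³/(45EI) = 1027/EI
  span DE: point load 151 at a = 2.3: Pab(L + a)/(6LEI) = 639/EI
  span EF: point load 179 at a = 1.2: Pab(L + b)/(6LEI) = 103.1/EI
  relative rotation θ_0 = (1666 + 103.1)/EI = 1770/EI
A unit hogging moment at E produces rotation L₁/(3EI) + L₂/(3EI) = 4.833/EI.
Compatibility: M_E·(L₁+L₂)/(3EI) = θ_0, giving M_E = 366.1 kN·m (hogging).
Span DE, ΣM about D with M_E applied at E: R_E^{DE}·11.5 = 1687 + 366.1, so R_E^{DE} = 178.6 kN and R_D = 325.8 − 178.6 = 147.2 kN.
Span EF, ΣM about F: R_E^{EF}·3 = 322.2 + 366.1, so R_E^{EF} = 229.4 kN and R_F = 179 − 229.4 = -50.44 kN.
R_E = 178.6 + 229.4 = 408 kN.

R_E = 408 kN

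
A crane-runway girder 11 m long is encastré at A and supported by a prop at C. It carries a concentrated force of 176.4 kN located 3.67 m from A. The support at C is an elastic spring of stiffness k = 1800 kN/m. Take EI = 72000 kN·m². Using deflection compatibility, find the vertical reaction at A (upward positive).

R_A = 152.4 kN

Remove the prop at C; the released (primary) structure is a cantilever built in at A.
Downward deflection at the released point C due to the loads:
  point load 176.4 at a = 3.67: Pa²(3L − a)/(6EI) = 11614/EI
Flexibility coefficient — unit upward force at C: δ_{CC} = L³/(3EI) = 443.7/EI.
With EI = 72000 kN·m²: δ_0 = 0.16131 m and δ_{CC} = 0.006162 m/kN.
Compatibility — the spring shortens by R_C/k under the reaction it provides: δ_0 − R_C·δ_{CC} = R_C/k. With 1/k = 0.000556 m/kN, R_C = δ_0 / (δ_{CC} + 1/k) = 0.16131 / (0.006162 + 0.000556) = 24.01 kN.
Vertical equilibrium: R_A = ΣP − R_C = 176.4 − 24.01 = 152.4 kN.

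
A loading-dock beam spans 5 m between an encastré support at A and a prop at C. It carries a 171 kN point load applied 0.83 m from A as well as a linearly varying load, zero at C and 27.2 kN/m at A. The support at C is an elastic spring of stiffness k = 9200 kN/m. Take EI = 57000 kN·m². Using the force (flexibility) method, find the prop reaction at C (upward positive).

R_C = 17.65 kN

Remove the prop at C; the released (primary) structure is a cantilever built in at A.
Deflection at C on the released cantilever, summing each load's contribution:
  point load 171 at a = 0.83: Pa²(3L − a)/(6EI) = 278.2/EI
  triangular load, peak 27.2 at the fixed end: w₀L⁴/(30EI) = 566.7/EI
  δ_0 = 844.9/EI
Tip deflection under a unit load at C: L³/(3EI) = 41.67/EI.
With EI = 57000 kN·m²: δ_0 = 0.014822 m and δ_{CC} = 0.000731 m/kN.
Compatibility — the spring shortens by R_C/k under the reaction it provides: δ_0 − R_C·δ_{CC} = R_C/k. With 1/k = 0.000109 m/kN, R_C = δ_0 / (δ_{CC} + 1/k) = 0.014822 / (0.000731 + 0.000109) = 17.65 kN.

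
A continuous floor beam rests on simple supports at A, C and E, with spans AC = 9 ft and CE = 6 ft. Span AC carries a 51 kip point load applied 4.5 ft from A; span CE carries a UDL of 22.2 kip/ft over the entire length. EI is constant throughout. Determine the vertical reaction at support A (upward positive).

Release continuity at C by inserting a hinge; the redundant is the internal moment M_C. The primary structure is two simply-supported spans AC and CE.
Rotations at C on the released spans (each span's end-slope, ×1/EI):
  span AC: point load 51 at a = 4.5: Pab(L + a)/(6LEI) = 258.2/EI
  span CE: UDL 22.2: wL³/(24EI) = 199.8/EI
  relative rotation θ_0 = (258.2 + 199.8)/EI = 458/EI
A unit hogging moment at C produces rotation L₁/(3EI) + L₂/(3EI) = 5/EI.
Compatibility: M_C·(L₁+L₂)/(3EI) = θ_0, giving M_C = 91.6 kip·ft (hogging).
Span AC, ΣM about A with M_C applied at C: R_C^{AC}·9 = 229.5 + 91.6, so R_C^{AC} = 35.68 kip and R_A = 51 − 35.68 = 15.32 kip.

R_A = 15.32 kip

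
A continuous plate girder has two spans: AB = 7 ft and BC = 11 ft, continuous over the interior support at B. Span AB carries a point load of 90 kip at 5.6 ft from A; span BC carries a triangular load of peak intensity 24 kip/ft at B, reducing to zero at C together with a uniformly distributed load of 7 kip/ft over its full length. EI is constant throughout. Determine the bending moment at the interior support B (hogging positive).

Release continuity at B by inserting a hinge; the redundant is the internal moment M_B. The primary structure is two simply-supported spans AB and BC.
End slopes at the hinge B, treating each span as simply supported:
  span AB: point load 90 at a = 5.6: Pab(L + a)/(6LEI) = 211.7/EI
  span BC: triangular load, peak 24: w₀L³/(45EI) = 709.9/EI
  span BC: UDL 7: wL³/(24EI) = 388.2/EI
  relative rotation θ_0 = (211.7 + 1098)/EI = 1310/EI
A unit hogging moment at B produces rotation L₁/(3EI) + L₂/(3EI) = 6/EI.
Compatibility: M_B·(L₁+L₂)/(3EI) = θ_0, giving M_B = 218.3 kip·ft (hogging).

M_B = 218.3 kip·ft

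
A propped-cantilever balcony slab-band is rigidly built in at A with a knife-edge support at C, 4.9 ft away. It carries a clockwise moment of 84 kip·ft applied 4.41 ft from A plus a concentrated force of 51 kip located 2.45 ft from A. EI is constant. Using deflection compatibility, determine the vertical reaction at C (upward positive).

Choose R_C as the redundant. The primary structure is the cantilever fixed at A.
Deflection at C on the released cantilever, summing each load's contribution:
  clockwise couple 84 at a = 4.41: M₀a(2L − a)/(2EI) = 998.3/EI
  point load 51 at a = 2.45: Pa²(3L − a)/(6EI) = 625/EI
  δ_0 = 1623/EI
Tip deflection under a unit load at C: L³/(3EI) = 39.22/EI.
Compatibility at C: δ_0 − R_C·δ_{CC} = 0, so R_C = 1623/39.22 = 41.39 kip.

R_C = 41.39 kip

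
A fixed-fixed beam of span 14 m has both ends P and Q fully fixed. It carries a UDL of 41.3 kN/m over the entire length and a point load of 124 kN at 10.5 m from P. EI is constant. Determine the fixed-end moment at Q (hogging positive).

M_Q = 918.7 kN·m

Take the two fixed-end moments M_P, M_Q as redundants; the released structure is the simple span PQ.
Simple-span end rotations at P and Q under the given loads:
  at P: UDL 41.3: wL³/(24EI) = 4722/EI
  at Q: UDL 41.3: wL³/(24EI) = 4722/EI
  at P: point load 124 at a = 10.5: Pab(L + b)/(6LEI) = 949.4/EI
  at Q: point load 124 at a = 10.5: Pab(L + a)/(6LEI) = 1329/EI
  θ_P0 = 5671/EI,  θ_Q0 = 6051/EI
Flexibility coefficients: a unit moment at one end gives L/(3EI) there and L/(6EI) at the far end, so f₁₁ = f₂₂ = 4.667/EI and f₁₂ = f₂₁ = 2.333/EI.
Compatibility — zero rotation at each built-in end:
  4.667 M_P + 2.333 M_Q = 5671
  2.333 M_P + 4.667 M_Q = 6051
Solving the pair gives M_P = 755.9 kN·m and M_Q = 918.7 kN·m (hogging).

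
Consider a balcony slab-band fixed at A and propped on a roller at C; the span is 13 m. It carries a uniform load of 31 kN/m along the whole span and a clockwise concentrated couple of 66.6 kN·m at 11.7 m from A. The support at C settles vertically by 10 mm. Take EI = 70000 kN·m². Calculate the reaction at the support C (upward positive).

Release the roller at C. Primary structure: cantilever fixed at A.
Primary-structure tip deflection at C by superposition:
  UDL 31: wL⁴/(8EI) = 110674/EI
  clockwise couple 66.6 at a = 11.7: M₀a(2L − a)/(2EI) = 5571/EI
  δ_0 = 116245/EI
Tip deflection under a unit load at C: L³/(3EI) = 732.3/EI.
With EI = 70000 kN·m²: δ_0 = 1.6606 m and δ_{CC} = 0.010462 m/kN.
Compatibility — the beam at C must follow the support down by 0.01 m: δ_0 − R_C·δ_{CC} = 0.01, so R_C = (1.6606 − 0.01)/0.010462 = 157.8 kN.

R_C = 157.8 kN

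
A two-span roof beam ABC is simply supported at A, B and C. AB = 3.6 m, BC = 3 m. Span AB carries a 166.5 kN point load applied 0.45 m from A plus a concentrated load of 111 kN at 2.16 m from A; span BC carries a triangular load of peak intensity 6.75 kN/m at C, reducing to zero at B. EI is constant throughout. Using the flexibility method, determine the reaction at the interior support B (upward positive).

Release continuity at B by inserting a hinge; the redundant is the internal moment M_B. The primary structure is two simply-supported spans AB and BC.
Discontinuity in slope at B on the released structure — sum the simple-span end rotations:
  span AB: point load 166.5 at a = 0.45: Pab(L + a)/(6LEI) = 44.25/EI
  span AB: point load 111 at a = 2.16: Pab(L + a)/(6LEI) = 92.07/EI
  span BC: triangular load, peak 6.75: 7w₀L³/(360EI) = 3.544/EI
  relative rotation θ_0 = (136.3 + 3.544)/EI = 139.9/EI
A unit hogging moment at B produces rotation L₁/(3EI) + L₂/(3EI) = 2.2/EI.
Compatibility: M_B·(L₁+L₂)/(3EI) = θ_0, giving M_B = 63.57 kN·m (hogging).
Span AB, ΣM about A with M_B applied at B: R_B^{AB}·3.6 = 314.7 + 63.57, so R_B^{AB} = 105.1 kN and R_A = 277.5 − 105.1 = 172.4 kN.
Span BC, ΣM about C: R_B^{BC}·3 = 10.12 + 63.57, so R_B^{BC} = 24.57 kN and R_C = 10.12 − 24.57 = -14.44 kN.
R_B = 105.1 + 24.57 = 129.6 kN.

R_B = 129.6 kN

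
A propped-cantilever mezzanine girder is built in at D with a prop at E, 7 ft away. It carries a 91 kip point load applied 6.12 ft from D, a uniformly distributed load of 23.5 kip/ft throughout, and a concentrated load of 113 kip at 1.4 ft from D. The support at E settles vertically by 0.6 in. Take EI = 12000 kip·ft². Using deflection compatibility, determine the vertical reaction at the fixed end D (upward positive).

Remove the prop at E; the released (primary) structure is a cantilever built in at D.
Downward deflection at the released point E due to the loads:
  point load 91 at a = 6.12: Pa²(3L − a)/(6EI) = 8453/EI
  UDL 23.5: wL⁴/(8EI) = 7053/EI
  point load 113 at a = 1.4: Pa²(3L − a)/(6EI) = 723.5/EI
  δ_0 = 16229/EI
Flexibility coefficient — unit upward force at E: δ_{EE} = L³/(3EI) = 114.3/EI.
With EI = 12000 kip·ft²: δ_0 = 1.3524 ft and δ_{EE} = 0.009528 ft/kip.
Compatibility — the beam at E must follow the support down by 0.05 ft: δ_0 − R_E·δ_{EE} = 0.05, so R_E = (1.3524 − 0.05)/0.009528 = 136.7 kip.
Vertical equilibrium: R_D = ΣP − R_E = 368.5 − 136.7 = 231.8 kip.

R_D = 231.8 kip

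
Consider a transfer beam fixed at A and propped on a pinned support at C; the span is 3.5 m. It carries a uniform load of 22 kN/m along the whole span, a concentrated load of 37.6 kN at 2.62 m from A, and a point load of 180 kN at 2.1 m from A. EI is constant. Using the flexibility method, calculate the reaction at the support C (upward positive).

Take the reaction at C as the redundant and release it; the primary structure is a cantilever fixed at A.
Primary-structure tip deflection at C by superposition:
  UDL 22: wL⁴/(8EI) = 412.7/EI
  point load 37.6 at a = 2.62: Pa²(3L − a)/(6EI) = 339/EI
  point load 180 at a = 2.1: Pa²(3L − a)/(6EI) = 1111/EI
  δ_0 = 1863/EI
Tip deflection under a unit load at C: L³/(3EI) = 14.29/EI.
Compatibility at C: δ_0 − R_C·δ_{CC} = 0, so R_C = 1863/14.29 = 130.4 kN.

R_C = 130.4 kN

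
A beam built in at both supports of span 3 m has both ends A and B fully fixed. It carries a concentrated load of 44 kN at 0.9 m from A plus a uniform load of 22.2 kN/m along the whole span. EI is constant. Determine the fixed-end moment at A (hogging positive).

M_A = 36.05 kN·m

Take the two fixed-end moments M_A, M_B as redundants; the released structure is the simple span AB.
On the primary (simply-supported) span, the end slopes from the loading are:
  at A: point load 44 at a = 0.9: Pab(L + b)/(6LEI) = 23.56/EI
  at B: point load 44 at a = 0.9: Pab(L + a)/(6LEI) = 18.02/EI
  at A: UDL 22.2: wL³/(24EI) = 24.98/EI
  at B: UDL 22.2: wL³/(24EI) = 24.98/EI
  θ_A0 = 48.54/EI,  θ_B0 = 42.99/EI
Flexibility coefficients: a unit moment at one end gives L/(3EI) there and L/(6EI) at the far end, so f₁₁ = f₂₂ = 1/EI and f₁₂ = f₂₁ = 0.5/EI.
Compatibility — zero rotation at each built-in end:
  1 M_A + 0.5 M_B = 48.54
  0.5 M_A + 1 M_B = 42.99
Solving the pair gives M_A = 36.05 kN·m and M_B = 24.97 kN·m (hogging).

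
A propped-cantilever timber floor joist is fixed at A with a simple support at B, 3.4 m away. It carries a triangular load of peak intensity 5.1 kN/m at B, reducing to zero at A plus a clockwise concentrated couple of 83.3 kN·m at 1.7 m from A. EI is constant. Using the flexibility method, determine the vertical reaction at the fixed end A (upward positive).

Take the reaction at B as the redundant and release it; the primary structure is a cantilever fixed at A.
Primary-structure tip deflection at B by superposition:
  triangular load, peak 5.1 at the free end: 11w₀L⁴/(120EI) = 62.47/EI
  clockwise couple 83.3 at a = 1.7: M₀a(2L − a)/(2EI) = 361.1/EI
  δ_0 = 423.6/EI
Tip deflection under a unit load at B: L³/(3EI) = 13.1/EI.
Compatibility at B: δ_0 − R_B·δ_{BB} = 0, so R_B = 423.6/13.1 = 32.33 kN.
Vertical equilibrium: R_A = ΣP − R_B = 8.67 − 32.33 = -23.66 kN.

R_A = -23.66 kN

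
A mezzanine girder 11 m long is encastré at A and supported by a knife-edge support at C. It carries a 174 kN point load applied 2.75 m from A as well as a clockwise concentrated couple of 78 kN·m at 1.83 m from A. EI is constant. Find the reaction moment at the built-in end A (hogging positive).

M_A = 356.3 kN·m

Remove the prop at C; the released (primary) structure is a cantilever built in at A.
Primary-structure tip deflection at C by superposition:
  point load 174 at a = 2.75: Pa²(3L − a)/(6EI) = 6634/EI
  clockwise couple 78 at a = 1.83: M₀a(2L − a)/(2EI) = 1440/EI
  δ_0 = 8074/EI
Tip deflection under a unit load at C: L³/(3EI) = 443.7/EI.
The prop prevents deflection at C: R_C = δ_0/δ_{CC} = 8074/443.7 = 18.2 kN.
Moment equilibrium about A: M_A = Σ(load moments about A) − R_C·L = 556.5 − 18.2×11 = 356.3 kN·m.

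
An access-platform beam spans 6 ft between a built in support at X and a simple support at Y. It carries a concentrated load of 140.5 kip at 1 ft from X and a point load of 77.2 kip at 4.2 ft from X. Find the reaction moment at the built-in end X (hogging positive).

M_X = 170.6 kip·ft

Take the reaction at Y as the redundant and release it; the primary structure is a cantilever fixed at X.
Primary-structure tip deflection at Y by superposition:
  point load 140.5 at a = 1: Pa²(3L − a)/(6EI) = 398.1/EI
  point load 77.2 at a = 4.2: Pa²(3L − a)/(6EI) = 3132/EI
  δ_0 = 3530/EI
Flexibility coefficient — unit upward force at Y: δ_{YY} = L³/(3EI) = 72/EI.
The prop prevents deflection at Y: R_Y = δ_0/δ_{YY} = 3530/72 = 49.03 kip.
Moment equilibrium about X: M_X = Σ(load moments about X) − R_Y·L = 464.7 − 49.03×6 = 170.6 kip·ft.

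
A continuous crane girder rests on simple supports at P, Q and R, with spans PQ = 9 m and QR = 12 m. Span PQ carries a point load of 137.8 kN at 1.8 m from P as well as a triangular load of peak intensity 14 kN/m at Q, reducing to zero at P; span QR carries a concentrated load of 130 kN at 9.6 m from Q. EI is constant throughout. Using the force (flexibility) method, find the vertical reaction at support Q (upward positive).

R_Q = 128.4 kN

Release continuity at Q by inserting a hinge; the redundant is the internal moment M_Q. The primary structure is two simply-supported spans PQ and QR.
Rotations at Q on the released spans (each span's end-slope, ×1/EI):
  span PQ: point load 137.8 at a = 1.8: Pab(L + a)/(6LEI) = 357.2/EI
  span PQ: triangular load, peak 14: w₀L³/(45EI) = 226.8/EI
  span QR: point load 130 at a = 9.6: Pab(L + b)/(6LEI) = 599/EI
  relative rotation θ_0 = (584 + 599)/EI = 1183/EI
A unit hogging moment at Q produces rotation L₁/(3EI) + L₂/(3EI) = 7/EI.
Compatibility: M_Q·(L₁+L₂)/(3EI) = θ_0, giving M_Q = 169 kN·m (hogging).
Span PQ, ΣM about P with M_Q applied at Q: R_Q^{PQ}·9 = 626 + 169, so R_Q^{PQ} = 88.34 kN and R_P = 200.8 − 88.34 = 112.5 kN.
Span QR, ΣM about R: R_Q^{QR}·12 = 312 + 169, so R_Q^{QR} = 40.08 kN and R_R = 130 − 40.08 = 89.92 kN.
R_Q = 88.34 + 40.08 = 128.4 kN.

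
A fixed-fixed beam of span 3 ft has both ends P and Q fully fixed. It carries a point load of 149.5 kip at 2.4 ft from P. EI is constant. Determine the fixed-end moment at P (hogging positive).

Release both end moments; the primary structure is a simply-supported span PQ with redundants M_P and M_Q.
End rotations of the released simple span under the applied load (×1/EI):
  at P: point load 149.5 at a = 2.4: Pab(L + b)/(6LEI) = 43.06/EI
  at Q: point load 149.5 at a = 2.4: Pab(L + a)/(6LEI) = 64.58/EI
  θ_P0 = 43.06/EI,  θ_Q0 = 64.58/EI
Flexibility coefficients: a unit moment at one end gives L/(3EI) there and L/(6EI) at the far end, so f₁₁ = f₂₂ = 1/EI and f₁₂ = f₂₁ = 0.5/EI.
Compatibility — zero rotation at each built-in end:
  1 M_P + 0.5 M_Q = 43.06
  0.5 M_P + 1 M_Q = 64.58
Solving the pair gives M_P = 14.35 kip·ft and M_Q = 57.41 kip·ft (hogging).

M_P = 14.35 kip·ft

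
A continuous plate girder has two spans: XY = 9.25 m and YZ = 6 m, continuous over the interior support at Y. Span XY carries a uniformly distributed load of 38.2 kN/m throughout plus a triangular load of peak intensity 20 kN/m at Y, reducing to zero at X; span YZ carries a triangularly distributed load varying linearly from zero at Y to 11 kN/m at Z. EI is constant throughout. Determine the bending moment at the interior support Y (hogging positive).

Release continuity at Y by inserting a hinge; the redundant is the internal moment M_Y. The primary structure is two simply-supported spans XY and YZ.
End slopes at the hinge Y, treating each span as simply supported:
  span XY: UDL 38.2: wL³/(24EI) = 1260/EI
  span XY: triangular load, peak 20: w₀L³/(45EI) = 351.8/EI
  span YZ: triangular load, peak 11: 7w₀L³/(360EI) = 46.2/EI
  relative rotation θ_0 = (1611 + 46.2)/EI = 1658/EI
A unit hogging moment at Y produces rotation L₁/(3EI) + L₂/(3EI) = 5.083/EI.
Compatibility: M_Y·(L₁+L₂)/(3EI) = θ_0, giving M_Y = 326.1 kN·m (hogging).

M_Y = 326.1 kN·m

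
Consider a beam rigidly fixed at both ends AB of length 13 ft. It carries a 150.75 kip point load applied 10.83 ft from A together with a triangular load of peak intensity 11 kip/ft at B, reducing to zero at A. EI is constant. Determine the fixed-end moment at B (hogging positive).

M_B = 320 kip·ft

Release both end moments; the primary structure is a simply-supported span AB with redundants M_A and M_B.
On the primary (simply-supported) span, the end slopes from the loading are:
  at A: point load 150.75 at a = 10.83: Pab(L + b)/(6LEI) = 689/EI
  at B: point load 150.75 at a = 10.83: Pab(L + a)/(6LEI) = 1082/EI
  at A: triangular load, peak 11: 7w₀L³/(360EI) = 469.9/EI
  at B: triangular load, peak 11: w₀L³/(45EI) = 537/EI
  θ_A0 = 1159/EI,  θ_B0 = 1619/EI
Flexibility coefficients: a unit moment at one end gives L/(3EI) there and L/(6EI) at the far end, so f₁₁ = f₂₂ = 4.333/EI and f₁₂ = f₂₁ = 2.167/EI.
Compatibility — zero rotation at each built-in end:
  4.333 M_A + 2.167 M_B = 1159
  2.167 M_A + 4.333 M_B = 1619
Solving the pair gives M_A = 107.5 kip·ft and M_B = 320 kip·ft (hogging).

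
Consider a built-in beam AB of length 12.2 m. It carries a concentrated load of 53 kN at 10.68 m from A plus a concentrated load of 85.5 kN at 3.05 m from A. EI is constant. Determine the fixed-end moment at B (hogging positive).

M_B = 110.6 kN·m

Take the two fixed-end moments M_A, M_B as redundants; the released structure is the simple span AB.
Simple-span end rotations at A and B under the given loads:
  at A: point load 53 at a = 10.68: Pab(L + b)/(6LEI) = 161.3/EI
  at B: point load 53 at a = 10.68: Pab(L + a)/(6LEI) = 268.9/EI
  at A: point load 85.5 at a = 3.05: Pab(L + b)/(6LEI) = 695.9/EI
  at B: point load 85.5 at a = 3.05: Pab(L + a)/(6LEI) = 497.1/EI
  θ_A0 = 857.2/EI,  θ_B0 = 766/EI
Flexibility coefficients: a unit moment at one end gives L/(3EI) there and L/(6EI) at the far end, so f₁₁ = f₂₂ = 4.067/EI and f₁₂ = f₂₁ = 2.033/EI.
Compatibility — zero rotation at each built-in end:
  4.067 M_A + 2.033 M_B = 857.2
  2.033 M_A + 4.067 M_B = 766
Solving the pair gives M_A = 155.5 kN·m and M_B = 110.6 kN·m (hogging).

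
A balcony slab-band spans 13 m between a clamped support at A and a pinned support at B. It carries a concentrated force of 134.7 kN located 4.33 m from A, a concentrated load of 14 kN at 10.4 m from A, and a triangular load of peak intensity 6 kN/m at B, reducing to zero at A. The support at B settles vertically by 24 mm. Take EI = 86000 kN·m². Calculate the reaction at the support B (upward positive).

Take the reaction at B as the redundant and release it; the primary structure is a cantilever fixed at A.
Primary-structure tip deflection at B by superposition:
  point load 134.7 at a = 4.33: Pa²(3L − a)/(6EI) = 14593/EI
  point load 14 at a = 10.4: Pa²(3L − a)/(6EI) = 7218/EI
  triangular load, peak 6 at the free end: 11w₀L⁴/(120EI) = 15709/EI
  δ_0 = 37519/EI
Flexibility coefficient — unit upward force at B: δ_{BB} = L³/(3EI) = 732.3/EI.
With EI = 86000 kN·m²: δ_0 = 0.43627 m and δ_{BB} = 0.008516 m/kN.
Compatibility — the beam at B must follow the support down by 0.024 m: δ_0 − R_B·δ_{BB} = 0.024, so R_B = (0.43627 − 0.024)/0.008516 = 48.41 kN.

R_B = 48.41 kN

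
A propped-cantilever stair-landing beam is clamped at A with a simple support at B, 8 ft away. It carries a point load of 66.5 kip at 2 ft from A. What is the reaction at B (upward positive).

Release the roller at B. Primary structure: cantilever fixed at A.
Downward deflection at the released point B due to the loads:
  point load 66.5 at a = 2: Pa²(3L − a)/(6EI) = 975.3/EI
Flexibility coefficient — unit upward force at B: δ_{BB} = L³/(3EI) = 170.7/EI.
Compatibility at B: δ_0 − R_B·δ_{BB} = 0, so R_B = 975.3/170.7 = 5.715 kip.

R_B = 5.715 kip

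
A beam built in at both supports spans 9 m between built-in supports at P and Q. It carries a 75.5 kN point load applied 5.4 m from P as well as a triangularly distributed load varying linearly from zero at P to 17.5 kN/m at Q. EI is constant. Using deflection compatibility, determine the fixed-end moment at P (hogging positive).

Take the two fixed-end moments M_P, M_Q as redundants; the released structure is the simple span PQ.
End rotations of the released simple span under the applied load (×1/EI):
  at P: point load 75.5 at a = 5.4: Pab(L + b)/(6LEI) = 342.5/EI
  at Q: point load 75.5 at a = 5.4: Pab(L + a)/(6LEI) = 391.4/EI
  at P: triangular load, peak 17.5: 7w₀L³/(360EI) = 248.1/EI
  at Q: triangular load, peak 17.5: w₀L³/(45EI) = 283.5/EI
  θ_P0 = 590.5/EI,  θ_Q0 = 674.9/EI
Flexibility coefficients: a unit moment at one end gives L/(3EI) there and L/(6EI) at the far end, so f₁₁ = f₂₂ = 3/EI and f₁₂ = f₂₁ = 1.5/EI.
Compatibility — zero rotation at each built-in end:
  3 M_P + 1.5 M_Q = 590.5
  1.5 M_P + 3 M_Q = 674.9
Solving the pair gives M_P = 112.5 kN·m and M_Q = 168.7 kN·m (hogging).

M_P = 112.5 kN·m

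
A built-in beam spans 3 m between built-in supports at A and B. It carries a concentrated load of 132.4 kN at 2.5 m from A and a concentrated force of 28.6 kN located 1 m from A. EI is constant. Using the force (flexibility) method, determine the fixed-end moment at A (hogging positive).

Take the two fixed-end moments M_A, M_B as redundants; the released structure is the simple span AB.
End rotations of the released simple span under the applied load (×1/EI):
  at A: point load 132.4 at a = 2.5: Pab(L + b)/(6LEI) = 32.18/EI
  at B: point load 132.4 at a = 2.5: Pab(L + a)/(6LEI) = 50.57/EI
  at A: point load 28.6 at a = 1: Pab(L + b)/(6LEI) = 15.89/EI
  at B: point load 28.6 at a = 1: Pab(L + a)/(6LEI) = 12.71/EI
  θ_A0 = 48.07/EI,  θ_B0 = 63.28/EI
Flexibility coefficients: a unit moment at one end gives L/(3EI) there and L/(6EI) at the far end, so f₁₁ = f₂₂ = 1/EI and f₁₂ = f₂₁ = 0.5/EI.
Compatibility — zero rotation at each built-in end:
  1 M_A + 0.5 M_B = 48.07
  0.5 M_A + 1 M_B = 63.28
Solving the pair gives M_A = 21.91 kN·m and M_B = 52.33 kN·m (hogging).

M_A = 21.91 kN·m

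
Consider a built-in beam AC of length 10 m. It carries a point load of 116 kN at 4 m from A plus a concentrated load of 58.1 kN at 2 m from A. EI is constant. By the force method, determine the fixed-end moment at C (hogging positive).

Release both end moments; the primary structure is a simply-supported span AC with redundants M_A and M_C.
Simple-span end rotations at A and C under the given loads:
  at A: point load 116 at a = 4: Pab(L + b)/(6LEI) = 742.4/EI
  at C: point load 116 at a = 4: Pab(L + a)/(6LEI) = 649.6/EI
  at A: point load 58.1 at a = 2: Pab(L + b)/(6LEI) = 278.9/EI
  at C: point load 58.1 at a = 2: Pab(L + a)/(6LEI) = 185.9/EI
  θ_A0 = 1021/EI,  θ_C0 = 835.5/EI
Flexibility coefficients: a unit moment at one end gives L/(3EI) there and L/(6EI) at the far end, so f₁₁ = f₂₂ = 3.333/EI and f₁₂ = f₂₁ = 1.667/EI.
Compatibility — zero rotation at each built-in end:
  3.333 M_A + 1.667 M_C = 1021
  1.667 M_A + 3.333 M_C = 835.5
Solving the pair gives M_A = 241.4 kN·m and M_C = 130 kN·m (hogging).

M_C = 130 kN·m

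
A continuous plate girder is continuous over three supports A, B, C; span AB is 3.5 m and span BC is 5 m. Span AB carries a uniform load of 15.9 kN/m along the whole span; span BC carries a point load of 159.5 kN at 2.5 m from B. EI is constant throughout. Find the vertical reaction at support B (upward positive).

R_B = 155.2 kN

Release continuity at B by inserting a hinge; the redundant is the internal moment M_B. The primary structure is two simply-supported spans AB and BC.
Discontinuity in slope at B on the released structure — sum the simple-span end rotations:
  span AB: UDL 15.9: wL³/(24EI) = 28.4/EI
  span BC: point load 159.5 at a = 2.5: Pab(L + b)/(6LEI) = 249.2/EI
  relative rotation θ_0 = (28.4 + 249.2)/EI = 277.6/EI
A unit hogging moment at B produces rotation L₁/(3EI) + L₂/(3EI) = 2.833/EI.
Slope continuity at B: θ_0 = M_B·2.833/EI, so M_B = 277.6/2.833 = 97.98 kN·m (hogging).
Span AB, ΣM about A with M_B applied at B: R_B^{AB}·3.5 = 97.39 + 97.98, so R_B^{AB} = 55.82 kN and R_A = 55.65 − 55.82 = -0.1706 kN.
Span BC, ΣM about C: R_B^{BC}·5 = 398.8 + 97.98, so R_B^{BC} = 99.35 kN and R_C = 159.5 − 99.35 = 60.15 kN.
R_B = 55.82 + 99.35 = 155.2 kN.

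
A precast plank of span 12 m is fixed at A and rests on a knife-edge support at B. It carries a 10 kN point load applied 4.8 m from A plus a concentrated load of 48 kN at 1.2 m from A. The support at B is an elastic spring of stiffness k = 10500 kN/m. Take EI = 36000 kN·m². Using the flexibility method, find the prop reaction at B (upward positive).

Release the roller at B. Primary structure: cantilever fixed at A.
Deflection at B on the released cantilever, summing each load's contribution:
  point load 10 at a = 4.8: Pa²(3L − a)/(6EI) = 1198/EI
  point load 48 at a = 1.2: Pa²(3L − a)/(6EI) = 400.9/EI
  δ_0 = 1599/EI
Tip deflection under a unit load at B: L³/(3EI) = 576/EI.
With EI = 36000 kN·m²: δ_0 = 0.044416 m and δ_{BB} = 0.016 m/kN.
Compatibility — the spring shortens by R_B/k under the reaction it provides: δ_0 − R_B·δ_{BB} = R_B/k. With 1/k = 0.000095 m/kN, R_B = δ_0 / (δ_{BB} + 1/k) = 0.044416 / (0.016 + 0.000095) = 2.76 kN.

R_B = 2.76 kN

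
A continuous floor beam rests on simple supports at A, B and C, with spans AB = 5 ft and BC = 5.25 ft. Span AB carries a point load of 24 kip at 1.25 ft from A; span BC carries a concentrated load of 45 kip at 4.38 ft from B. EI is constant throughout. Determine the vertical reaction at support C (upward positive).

Take M_B as the redundant. Released structure: two simple spans AB and BC with a hinge at B.
Discontinuity in slope at B on the released structure — sum the simple-span end rotations:
  span AB: point load 24 at a = 1.25: Pab(L + a)/(6LEI) = 23.44/EI
  span BC: point load 45 at a = 4.38: Pab(L + b)/(6LEI) = 33.32/EI
  relative rotation θ_0 = (23.44 + 33.32)/EI = 56.75/EI
A unit hogging moment at B produces rotation L₁/(3EI) + L₂/(3EI) = 3.417/EI.
Slope continuity at B: θ_0 = M_B·3.417/EI, so M_B = 56.75/3.417 = 16.61 kip·ft (hogging).
Span BC, ΣM about C: R_B^{BC}·5.25 = 39.15 + 16.61, so R_B^{BC} = 10.62 kip and R_C = 45 − 10.62 = 34.38 kip.

R_C = 34.38 kip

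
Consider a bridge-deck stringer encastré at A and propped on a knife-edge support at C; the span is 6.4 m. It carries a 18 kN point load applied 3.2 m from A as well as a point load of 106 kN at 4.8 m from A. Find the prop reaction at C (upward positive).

Release the roller at C. Primary structure: cantilever fixed at A.
Deflection at C on the released cantilever, summing each load's contribution:
  point load 18 at a = 3.2: Pa²(3L − a)/(6EI) = 491.5/EI
  point load 106 at a = 4.8: Pa²(3L − a)/(6EI) = 5861/EI
  δ_0 = 6353/EI
Tip deflection under a unit load at C: L³/(3EI) = 87.38/EI.
The prop prevents deflection at C: R_C = δ_0/δ_{CC} = 6353/87.38 = 72.7 kN.

R_C = 72.7 kN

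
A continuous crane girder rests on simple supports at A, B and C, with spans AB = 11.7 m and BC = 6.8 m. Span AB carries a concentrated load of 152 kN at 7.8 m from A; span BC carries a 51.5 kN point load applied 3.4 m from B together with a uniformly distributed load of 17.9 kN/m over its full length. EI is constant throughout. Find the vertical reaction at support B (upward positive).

R_B = 250.8 kN

Take M_B as the redundant. Released structure: two simple spans AB and BC with a hinge at B.
Rotations at B on the released spans (each span's end-slope, ×1/EI):
  span AB: point load 152 at a = 7.8: Pab(L + a)/(6LEI) = 1284/EI
  span BC: point load 51.5 at a = 3.4: Pab(L + b)/(6LEI) = 148.8/EI
  span BC: UDL 17.9: wL³/(24EI) = 234.5/EI
  relative rotation θ_0 = (1284 + 383.3)/EI = 1668/EI
A unit hogging moment at B produces rotation L₁/(3EI) + L₂/(3EI) = 6.167/EI.
Slope continuity at B: θ_0 = M_B·6.167/EI, so M_B = 1668/6.167 = 270.4 kN·m (hogging).
Span AB, ΣM about A with M_B applied at B: R_B^{AB}·11.7 = 1186 + 270.4, so R_B^{AB} = 124.4 kN and R_A = 152 − 124.4 = 27.55 kN.
Span BC, ΣM about C: R_B^{BC}·6.8 = 588.9 + 270.4, so R_B^{BC} = 126.4 kN and R_C = 173.2 − 126.4 = 46.84 kN.
R_B = 124.4 + 126.4 = 250.8 kN.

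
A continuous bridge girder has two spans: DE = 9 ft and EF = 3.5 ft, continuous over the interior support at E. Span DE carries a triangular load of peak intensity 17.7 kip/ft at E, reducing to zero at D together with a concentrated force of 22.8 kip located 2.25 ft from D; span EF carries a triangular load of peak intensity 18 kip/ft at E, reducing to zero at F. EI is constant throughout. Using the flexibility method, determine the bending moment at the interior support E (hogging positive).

Release continuity at E by inserting a hinge; the redundant is the internal moment M_E. The primary structure is two simply-supported spans DE and EF.
End slopes at the hinge E, treating each span as simply supported:
  span DE: triangular load, peak 17.7: w₀L³/(45EI) = 286.7/EI
  span DE: point load 22.8 at a = 2.25: Pab(L + a)/(6LEI) = 72.14/EI
  span EF: triangular load, peak 18: w₀L³/(45EI) = 17.15/EI
  relative rotation θ_0 = (358.9 + 17.15)/EI = 376/EI
A unit hogging moment at E produces rotation L₁/(3EI) + L₂/(3EI) = 4.167/EI.
Slope continuity at E: θ_0 = M_E·4.167/EI, so M_E = 376/4.167 = 90.25 kip·ft (hogging).

M_E = 90.25 kip·ft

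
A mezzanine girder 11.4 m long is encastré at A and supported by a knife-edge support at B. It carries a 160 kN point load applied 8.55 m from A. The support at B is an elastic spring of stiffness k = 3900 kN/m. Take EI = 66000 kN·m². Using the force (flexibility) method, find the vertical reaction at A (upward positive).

R_A = 62.1 kN

Take the reaction at B as the redundant and release it; the primary structure is a cantilever fixed at A.
Deflection at B on the released cantilever, summing each load's contribution:
  point load 160 at a = 8.55: Pa²(3L − a)/(6EI) = 50002/EI
Tip deflection under a unit load at B: L³/(3EI) = 493.8/EI.
With EI = 66000 kN·m²: δ_0 = 0.75761 m and δ_{BB} = 0.007483 m/kN.
Compatibility — the spring shortens by R_B/k under the reaction it provides: δ_0 − R_B·δ_{BB} = R_B/k. With 1/k = 0.000256 m/kN, R_B = δ_0 / (δ_{BB} + 1/k) = 0.75761 / (0.007483 + 0.000256) = 97.9 kN.
Vertical equilibrium: R_A = ΣP − R_B = 160 − 97.9 = 62.1 kN.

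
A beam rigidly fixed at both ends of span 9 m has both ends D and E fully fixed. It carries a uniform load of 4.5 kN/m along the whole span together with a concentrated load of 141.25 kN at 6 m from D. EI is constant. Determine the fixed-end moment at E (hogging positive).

M_E = 218.7 kN·m

Release both end moments; the primary structure is a simply-supported span DE with redundants M_D and M_E.
On the primary (simply-supported) span, the end slopes from the loading are:
  at D: UDL 4.5: wL³/(24EI) = 136.7/EI
  at E: UDL 4.5: wL³/(24EI) = 136.7/EI
  at D: point load 141.25 at a = 6: Pab(L + b)/(6LEI) = 565/EI
  at E: point load 141.25 at a = 6: Pab(L + a)/(6LEI) = 706.2/EI
  θ_D0 = 701.7/EI,  θ_E0 = 842.9/EI
Flexibility coefficients: a unit moment at one end gives L/(3EI) there and L/(6EI) at the far end, so f₁₁ = f₂₂ = 3/EI and f₁₂ = f₂₁ = 1.5/EI.
Compatibility — zero rotation at each built-in end:
  3 M_D + 1.5 M_E = 701.7
  1.5 M_D + 3 M_E = 842.9
Solving the pair gives M_D = 124.5 kN·m and M_E = 218.7 kN·m (hogging).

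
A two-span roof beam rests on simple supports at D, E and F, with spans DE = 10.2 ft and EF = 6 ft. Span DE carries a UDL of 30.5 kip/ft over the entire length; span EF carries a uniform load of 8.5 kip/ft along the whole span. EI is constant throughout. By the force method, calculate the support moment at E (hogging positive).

Take M_E as the redundant. Released structure: two simple spans DE and EF with a hinge at E.
End slopes at the hinge E, treating each span as simply supported:
  span DE: UDL 30.5: wL³/(24EI) = 1349/EI
  span EF: UDL 8.5: wL³/(24EI) = 76.5/EI
  relative rotation θ_0 = (1349 + 76.5)/EI = 1425/EI
A unit hogging moment at E produces rotation L₁/(3EI) + L₂/(3EI) = 5.4/EI.
Slope continuity at E: θ_0 = M_E·5.4/EI, so M_E = 1425/5.4 = 263.9 kip·ft (hogging).

M_E = 263.9 kip·ft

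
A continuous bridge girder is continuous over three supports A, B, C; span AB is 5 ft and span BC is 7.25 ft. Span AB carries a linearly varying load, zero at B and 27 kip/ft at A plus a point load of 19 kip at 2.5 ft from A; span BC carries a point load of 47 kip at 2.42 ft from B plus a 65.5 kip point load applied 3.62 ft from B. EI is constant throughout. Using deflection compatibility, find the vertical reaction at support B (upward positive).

R_B = 134.4 kip

Insert a hinge at B; M_B is the redundant, and each span becomes simply supported.
End slopes at the hinge B, treating each span as simply supported:
  span AB: triangular load, peak 27: 7w₀L³/(360EI) = 65.62/EI
  span AB: point load 19 at a = 2.5: Pab(L + a)/(6LEI) = 29.69/EI
  span BC: point load 47 at a = 2.42: Pab(L + b)/(6LEI) = 152.6/EI
  span BC: point load 65.5 at a = 3.62: Pab(L + b)/(6LEI) = 215.3/EI
  relative rotation θ_0 = (95.31 + 367.8)/EI = 463.1/EI
A unit hogging moment at B produces rotation L₁/(3EI) + L₂/(3EI) = 4.083/EI.
Compatibility: M_B·(L₁+L₂)/(3EI) = θ_0, giving M_B = 113.4 kip·ft (hogging).
Span AB, ΣM about A with M_B applied at B: R_B^{AB}·5 = 160 + 113.4, so R_B^{AB} = 54.68 kip and R_A = 86.5 − 54.68 = 31.82 kip.
Span BC, ΣM about C: R_B^{BC}·7.25 = 464.8 + 113.4, so R_B^{BC} = 79.75 kip and R_C = 112.5 − 79.75 = 32.75 kip.
R_B = 54.68 + 79.75 = 134.4 kip.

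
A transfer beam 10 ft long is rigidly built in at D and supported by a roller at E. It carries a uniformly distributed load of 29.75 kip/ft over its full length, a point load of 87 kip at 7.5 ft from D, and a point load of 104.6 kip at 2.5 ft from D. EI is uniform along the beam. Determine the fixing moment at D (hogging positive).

Choose R_E as the redundant. The primary structure is the cantilever fixed at D.
Deflection at E on the released cantilever, summing each load's contribution:
  UDL 29.75: wL⁴/(8EI) = 37188/EI
  point load 87 at a = 7.5: Pa²(3L − a)/(6EI) = 18352/EI
  point load 104.6 at a = 2.5: Pa²(3L − a)/(6EI) = 2996/EI
  δ_0 = 58535/EI
Flexibility coefficient — unit upward force at E: δ_{EE} = L³/(3EI) = 333.3/EI.
Compatibility at E: δ_0 − R_E·δ_{EE} = 0, so R_E = 58535/333.3 = 175.6 kip.
Moment equilibrium about D: M_D = Σ(load moments about D) − R_E·L = 2402 − 175.6×10 = 645.4 kip·ft.

M_D = 645.4 kip·ft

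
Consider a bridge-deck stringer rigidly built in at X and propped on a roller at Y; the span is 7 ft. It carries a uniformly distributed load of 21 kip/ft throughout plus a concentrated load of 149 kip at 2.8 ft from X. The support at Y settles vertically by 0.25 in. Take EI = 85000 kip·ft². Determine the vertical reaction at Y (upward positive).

Take the reaction at Y as the redundant and release it; the primary structure is a cantilever fixed at X.
Free-end deflection of the primary structure under the applied loading (downward +):
  UDL 21: wL⁴/(8EI) = 6303/EI
  point load 149 at a = 2.8: Pa²(3L − a)/(6EI) = 3543/EI
  δ_0 = 9846/EI
Flexibility coefficient — unit upward force at Y: δ_{YY} = L³/(3EI) = 114.3/EI.
With EI = 85000 kip·ft²: δ_0 = 0.11584 ft and δ_{YY} = 0.001345 ft/kip.
Compatibility — the beam at Y must follow the support down by 0.02083 ft: δ_0 − R_Y·δ_{YY} = 0.02083, so R_Y = (0.11584 − 0.02083)/0.001345 = 70.63 kip.

R_Y = 70.63 kip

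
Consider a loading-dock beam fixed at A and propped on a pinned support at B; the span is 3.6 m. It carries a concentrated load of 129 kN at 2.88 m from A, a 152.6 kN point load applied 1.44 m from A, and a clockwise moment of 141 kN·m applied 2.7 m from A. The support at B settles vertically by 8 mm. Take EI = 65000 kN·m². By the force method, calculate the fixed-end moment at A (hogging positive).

M_A = 213.1 kN·m

Remove the prop at B; the released (primary) structure is a cantilever built in at A.
Free-end deflection of the primary structure under the applied loading (downward +):
  point load 129 at a = 2.88: Pa²(3L − a)/(6EI) = 1412/EI
  point load 152.6 at a = 1.44: Pa²(3L − a)/(6EI) = 493.6/EI
  clockwise couple 141 at a = 2.7: M₀a(2L − a)/(2EI) = 856.6/EI
  δ_0 = 2763/EI
Flexibility coefficient — unit upward force at B: δ_{BB} = L³/(3EI) = 15.55/EI.
With EI = 65000 kN·m²: δ_0 = 0.042501 m and δ_{BB} = 0.000239 m/kN.
Compatibility — the beam at B must follow the support down by 0.008 m: δ_0 − R_B·δ_{BB} = 0.008, so R_B = (0.042501 − 0.008)/0.000239 = 144.2 kN.
Moment equilibrium about A: M_A = Σ(load moments about A) − R_B·L = 732.3 − 144.2×3.6 = 213.1 kN·m.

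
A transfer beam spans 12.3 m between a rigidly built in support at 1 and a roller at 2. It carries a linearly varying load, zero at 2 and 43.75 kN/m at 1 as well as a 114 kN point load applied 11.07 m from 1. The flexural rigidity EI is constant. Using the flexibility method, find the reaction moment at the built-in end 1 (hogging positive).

M_1 = 510.7 kN·m

Take the reaction at 2 as the redundant and release it; the primary structure is a cantilever fixed at 1.
Deflection at 2 on the released cantilever, summing each load's contribution:
  triangular load, peak 43.75 at the fixed end: w₀L⁴/(30EI) = 33379/EI
  point load 114 at a = 11.07: Pa²(3L − a)/(6EI) = 60141/EI
  δ_0 = 93521/EI
Tip deflection under a unit load at 2: L³/(3EI) = 620.3/EI.
The prop prevents deflection at 2: R_2 = δ_0/δ_{22} = 93521/620.3 = 150.8 kN.
Moment equilibrium about 1: M_1 = Σ(load moments about 1) − R_2·L = 2365 − 150.8×12.3 = 510.7 kN·m.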